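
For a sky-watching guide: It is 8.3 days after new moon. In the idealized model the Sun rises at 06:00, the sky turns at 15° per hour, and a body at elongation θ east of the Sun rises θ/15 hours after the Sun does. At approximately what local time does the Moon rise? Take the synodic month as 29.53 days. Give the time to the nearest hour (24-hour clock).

Elongation θ = 360° × 8.3/29.53 ≈ 101.2°.
The Moon trails the Sun by θ/15 = 101.2/15 ≈ 6.75 hours.
06:00 + 6.75 h ≈ 12:45 → 13:00 to the nearest hour.

13:00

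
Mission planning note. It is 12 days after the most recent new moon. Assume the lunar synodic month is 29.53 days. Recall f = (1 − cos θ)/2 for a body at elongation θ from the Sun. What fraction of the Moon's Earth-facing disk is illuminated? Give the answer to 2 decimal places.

0.92

The Moon has covered 12/29.53 of its cycle, so θ ≈ 360° × 12/29.53 = 146.3°.
Illuminated fraction = (1 − cos 146.3°)/2 = (1 − (-0.832))/2 ≈ 0.916.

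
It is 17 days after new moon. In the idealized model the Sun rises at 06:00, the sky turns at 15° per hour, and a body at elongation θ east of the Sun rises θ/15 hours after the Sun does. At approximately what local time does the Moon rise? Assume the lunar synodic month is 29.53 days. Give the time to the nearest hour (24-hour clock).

20:00

Phase angle: θ = 360°·(17 d)/(29.53 d) = 207.2°.
The Moon trails the Sun by θ/15 = 207.2/15 ≈ 13.82 hours.
06:00 + 13.82 h ≈ 19:49 → 20:00 to the nearest hour.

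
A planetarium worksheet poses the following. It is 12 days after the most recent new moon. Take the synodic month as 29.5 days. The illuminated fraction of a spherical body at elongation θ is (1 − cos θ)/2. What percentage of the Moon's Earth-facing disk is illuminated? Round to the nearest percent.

92%

The Moon has covered 12/29.5 of its cycle, so θ ≈ 360° × 12/29.5 = 146.4°.
cos 146.4° = (-0.833), so f = (1 − (-0.833))/2 = 0.917, so 92%.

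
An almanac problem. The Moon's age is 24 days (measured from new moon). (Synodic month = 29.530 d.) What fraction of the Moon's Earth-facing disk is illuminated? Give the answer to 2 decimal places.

Phase angle: θ = 360°·(24 d)/(29.530 d) = 292.6°.
With cos θ = 0.384, the lit fraction is (1 − 0.384)/2 ≈ 0.308.

0.31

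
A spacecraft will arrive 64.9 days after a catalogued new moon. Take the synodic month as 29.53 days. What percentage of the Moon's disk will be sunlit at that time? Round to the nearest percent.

34%

Reduce mod P: 64.9 − 2×29.53 = 5.84 d into the current lunation.
Phase angle: θ = 360°·(5.84 d)/(29.53 d) = 71.2°.
With cos θ = 0.322, the lit fraction is (1 − 0.322)/2 ≈ 0.339, so 34%.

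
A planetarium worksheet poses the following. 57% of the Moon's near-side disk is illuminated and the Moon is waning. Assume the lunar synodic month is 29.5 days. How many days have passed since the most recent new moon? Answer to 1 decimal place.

21.5 days

From f = (1 − cos θ)/2: cos θ = 1 − 2×0.57 = -0.140; arccos → 98.0°.
A waning Moon lies in 180°–360°, so θ = 360° − 98.0° = 262.0°.
Age = 29.5 × 262.0°/360° ≈ 21.47 days.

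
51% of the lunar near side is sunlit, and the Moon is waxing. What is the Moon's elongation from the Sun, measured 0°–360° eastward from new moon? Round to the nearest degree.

91°

cos θ = 1 − 2f = -0.020, giving a principal value of 91.1°.
The Moon is waxing (0°–180°), so θ = 91.1° directly.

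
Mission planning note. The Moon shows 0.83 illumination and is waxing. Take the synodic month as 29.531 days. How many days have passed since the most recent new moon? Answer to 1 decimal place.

From f = (1 − cos θ)/2: cos θ = 1 − 2×0.83 = -0.660; arccos → 131.3°.
The Moon is waxing (0°–180°), so θ = 131.3° directly.
Age = 29.531 × 131.3°/360° ≈ 10.77 days.

10.8 days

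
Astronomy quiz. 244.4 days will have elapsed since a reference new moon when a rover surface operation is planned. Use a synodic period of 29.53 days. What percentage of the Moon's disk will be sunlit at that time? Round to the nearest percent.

244.4/29.53 = 8.276 lunations, so 8 complete cycles and 8.16 d into the next.
Phase angle: θ = 360°·(8.16 d)/(29.53 d) = 99.5°.
With cos θ = (-0.165), the lit fraction is (1 − (-0.165))/2 ≈ 0.582, so 58%.

58%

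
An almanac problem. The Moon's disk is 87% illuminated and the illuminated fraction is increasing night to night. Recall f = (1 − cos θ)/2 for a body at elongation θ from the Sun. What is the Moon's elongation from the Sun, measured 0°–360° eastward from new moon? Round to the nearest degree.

cos θ = 1 − 2f = -0.740, giving a principal value of 137.7°.
The Moon is waxing (0°–180°), so θ = 137.7° directly.

138°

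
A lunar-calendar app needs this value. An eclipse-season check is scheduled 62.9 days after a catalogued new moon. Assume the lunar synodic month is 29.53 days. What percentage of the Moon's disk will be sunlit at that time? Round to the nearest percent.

Reduce mod P: 62.9 − 2×29.53 = 3.84 d into the current lunation.
Phase angle: θ = 360°·(3.84 d)/(29.53 d) = 46.8°.
Illuminated fraction = (1 − cos 46.8°)/2 = (1 − 0.684)/2 ≈ 0.158, so 16%.

16%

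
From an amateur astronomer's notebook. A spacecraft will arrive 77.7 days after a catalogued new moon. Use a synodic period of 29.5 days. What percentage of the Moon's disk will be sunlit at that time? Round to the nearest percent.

83%

77.7 d spans 2 complete synodic months (2 × 29.5 = 59.00 d) plus 18.70 d.
The Moon has covered 18.70/29.5 of its cycle, so θ ≈ 360° × 18.70/29.5 = 228.2°.
With cos θ = (-0.666), the lit fraction is (1 − (-0.666))/2 ≈ 0.833, so 83%.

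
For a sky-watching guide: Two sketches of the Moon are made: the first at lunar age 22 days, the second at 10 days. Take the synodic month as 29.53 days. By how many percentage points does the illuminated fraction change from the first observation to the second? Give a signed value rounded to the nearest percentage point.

First observation: θ = 360°·22/29.53 = 268.2°, so f = 0.516.
Second observation: θ = 121.9°, f = 0.764.
Δf = 0.764 − 0.516 = +0.249, i.e. +25 pp.

+25 percentage points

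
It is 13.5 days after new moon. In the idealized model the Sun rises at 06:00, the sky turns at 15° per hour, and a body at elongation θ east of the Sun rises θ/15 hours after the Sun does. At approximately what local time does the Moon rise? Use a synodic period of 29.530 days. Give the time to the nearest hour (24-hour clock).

17:00

Elongation θ = 360° × 13.5/29.530 ≈ 164.6°.
The Moon trails the Sun by θ/15 = 164.6/15 ≈ 10.97 hours.
06:00 + 10.97 h ≈ 16:58 → 17:00 to the nearest hour.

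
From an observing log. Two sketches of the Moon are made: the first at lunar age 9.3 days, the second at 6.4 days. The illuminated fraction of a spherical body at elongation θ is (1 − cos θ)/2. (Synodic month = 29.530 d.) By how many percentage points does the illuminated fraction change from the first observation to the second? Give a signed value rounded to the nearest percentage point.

-30 pp

θ₁ = 360° × 9.3/29.530 = 113.4°, f₁ = (1 − cos θ₁)/2 = 0.698.
θ₂ = 360° × 6.4/29.530 = 78.0°, f₂ = (1 − cos θ₂)/2 = 0.396.
Change = f₂ − f₁ = -0.302 → -30 percentage points.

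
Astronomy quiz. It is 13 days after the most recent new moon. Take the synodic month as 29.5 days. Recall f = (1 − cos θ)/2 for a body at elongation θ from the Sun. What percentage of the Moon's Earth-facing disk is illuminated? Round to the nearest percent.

97%

Elongation θ = 360° × 13/29.5 ≈ 158.6°.
Illuminated fraction = (1 − cos 158.6°)/2 = (1 − (-0.931))/2 ≈ 0.966, so 97%.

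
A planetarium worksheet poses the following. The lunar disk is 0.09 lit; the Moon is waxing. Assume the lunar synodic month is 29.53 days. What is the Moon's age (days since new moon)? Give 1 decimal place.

2.9 days

Invert f = (1 − cos θ)/2 to get cos θ = 1 − 2(0.09) = 0.820, hence θ₀ = arccos 0.820 = 34.9°.
Before full moon the principal value applies: θ = 34.9°.
At 360°/29.53 d per day, 34.9° corresponds to 2.86 days.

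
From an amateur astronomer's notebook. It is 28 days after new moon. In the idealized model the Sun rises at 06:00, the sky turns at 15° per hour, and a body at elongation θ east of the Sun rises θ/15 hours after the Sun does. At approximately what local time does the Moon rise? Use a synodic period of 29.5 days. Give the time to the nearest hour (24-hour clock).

05:00

Phase angle: θ = 360°·(28 d)/(29.5 d) = 341.7°.
The Moon trails the Sun by θ/15 = 341.7/15 ≈ 22.78 hours.
06:00 + 22.78 h ≈ 04:47 → 05:00 to the nearest hour.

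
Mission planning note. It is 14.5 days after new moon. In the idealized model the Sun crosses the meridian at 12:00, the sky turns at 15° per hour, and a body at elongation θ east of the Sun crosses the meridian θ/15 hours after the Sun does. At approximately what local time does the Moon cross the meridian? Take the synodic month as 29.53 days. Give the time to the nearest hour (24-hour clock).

00:00

Phase angle: θ = 360°·(14.5 d)/(29.53 d) = 176.8°.
The Moon trails the Sun by θ/15 = 176.8/15 ≈ 11.78 hours.
12:00 + 11.78 h ≈ 23:47 → 00:00 to the nearest hour.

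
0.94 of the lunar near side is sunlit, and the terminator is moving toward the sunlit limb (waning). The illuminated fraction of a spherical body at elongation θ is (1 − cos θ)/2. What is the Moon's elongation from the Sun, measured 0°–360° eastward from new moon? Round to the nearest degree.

Invert f = (1 − cos θ)/2 to get cos θ = 1 − 2(0.94) = -0.880, hence θ₀ = arccos -0.880 = 151.6°.
Since the Moon is past full (waning), take the reflex angle: θ = 360° − 151.6° = 208.4°.

208°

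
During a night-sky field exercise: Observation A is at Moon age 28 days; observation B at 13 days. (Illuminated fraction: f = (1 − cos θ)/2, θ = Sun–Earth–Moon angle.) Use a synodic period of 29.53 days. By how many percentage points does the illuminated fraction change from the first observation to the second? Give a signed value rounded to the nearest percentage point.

+94 pp

θ₁ = 360° × 28/29.53 = 341.3°, f₁ = (1 − cos θ₁)/2 = 0.026.
θ₂ = 360° × 13/29.53 = 158.5°, f₂ = (1 − cos θ₂)/2 = 0.965.
Change = f₂ − f₁ = +0.939 → +94 percentage points.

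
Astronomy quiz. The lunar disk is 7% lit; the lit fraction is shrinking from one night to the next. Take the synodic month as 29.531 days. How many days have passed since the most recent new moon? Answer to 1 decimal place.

27.0 days

cos θ = 1 − 2f = 0.860, giving a principal value of 30.7°.
A waning Moon lies in 180°–360°, so θ = 360° − 30.7° = 329.3°.
At 360°/29.531 d per day, 329.3° corresponds to 27.01 days.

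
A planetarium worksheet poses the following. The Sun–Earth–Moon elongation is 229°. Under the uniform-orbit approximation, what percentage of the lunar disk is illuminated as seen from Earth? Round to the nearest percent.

83%

f = (1 − cos 229°)/2 = (1 − (-0.656))/2 ≈ 0.828, i.e. 83%.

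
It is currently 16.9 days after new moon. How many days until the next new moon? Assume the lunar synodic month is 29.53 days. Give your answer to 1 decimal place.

The next new moon completes the synodic month: 29.53 − 16.9 = 12.630 days.

12.6 days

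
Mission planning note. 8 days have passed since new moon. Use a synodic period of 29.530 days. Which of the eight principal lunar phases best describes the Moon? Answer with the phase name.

first quarter

At 8/29.530 of the cycle, θ ≈ 98° — the first quarter range.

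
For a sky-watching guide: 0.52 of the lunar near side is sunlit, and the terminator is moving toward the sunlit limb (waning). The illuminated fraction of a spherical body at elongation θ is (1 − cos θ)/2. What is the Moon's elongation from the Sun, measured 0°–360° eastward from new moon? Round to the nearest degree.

268°

Invert f = (1 − cos θ)/2 to get cos θ = 1 − 2(0.52) = -0.040, hence θ₀ = arccos -0.040 = 92.3°.
Since the Moon is past full (waning), take the reflex angle: θ = 360° − 92.3° = 267.7°.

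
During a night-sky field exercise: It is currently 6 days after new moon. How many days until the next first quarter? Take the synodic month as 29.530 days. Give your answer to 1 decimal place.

First quarter occurs at elongation 90°, i.e. at age 29.530 × 90/360 = 7.383 d.
So 1.383 days remain (7.383 − 6).

1.4 days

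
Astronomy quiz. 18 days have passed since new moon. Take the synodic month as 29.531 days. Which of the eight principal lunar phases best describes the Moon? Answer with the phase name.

waning gibbous

θ ≈ 360° × 18/29.531 = 219°, which falls in the waning gibbous sector.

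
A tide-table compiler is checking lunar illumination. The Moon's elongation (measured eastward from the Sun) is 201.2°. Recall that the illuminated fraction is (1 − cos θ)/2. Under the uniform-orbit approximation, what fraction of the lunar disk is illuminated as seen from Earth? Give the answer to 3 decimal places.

0.966

Half-versine of 201.2°: (1 − (-0.932))/2 = 0.966.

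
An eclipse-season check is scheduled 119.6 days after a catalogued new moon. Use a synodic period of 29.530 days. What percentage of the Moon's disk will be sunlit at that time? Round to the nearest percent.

2%

Reduce mod P: 119.6 − 4×29.530 = 1.48 d into the current lunation.
Phase angle: θ = 360°·(1.48 d)/(29.530 d) = 18.0°.
Illuminated fraction = (1 − cos 18.0°)/2 = (1 − 0.951)/2 ≈ 0.025, so 2%.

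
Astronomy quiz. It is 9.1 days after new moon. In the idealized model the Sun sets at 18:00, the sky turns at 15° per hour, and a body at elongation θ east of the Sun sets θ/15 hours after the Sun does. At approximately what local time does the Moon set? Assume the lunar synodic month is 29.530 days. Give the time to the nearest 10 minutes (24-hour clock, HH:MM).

Phase angle: θ = 360°·(9.1 d)/(29.530 d) = 110.9°.
Delay after the Sun = 110.9° / (15°/h) ≈ 7.40 h.
18:00 + 7.396 h ≈ 01:24 → 01:20 to the nearest ten minutes.

01:20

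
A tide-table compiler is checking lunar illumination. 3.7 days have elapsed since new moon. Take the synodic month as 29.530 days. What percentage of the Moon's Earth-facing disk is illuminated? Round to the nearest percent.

Elongation θ = 360° × 3.7/29.530 ≈ 45.1°.
Illuminated fraction = (1 − cos 45.1°)/2 = (1 − 0.706)/2 ≈ 0.147, so 15%.

15%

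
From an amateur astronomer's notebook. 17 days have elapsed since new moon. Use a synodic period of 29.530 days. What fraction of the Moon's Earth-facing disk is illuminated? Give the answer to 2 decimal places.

Phase angle: θ = 360°·(17 d)/(29.530 d) = 207.2°.
cos 207.2° = (-0.889), so f = (1 − (-0.889))/2 = 0.945.

0.94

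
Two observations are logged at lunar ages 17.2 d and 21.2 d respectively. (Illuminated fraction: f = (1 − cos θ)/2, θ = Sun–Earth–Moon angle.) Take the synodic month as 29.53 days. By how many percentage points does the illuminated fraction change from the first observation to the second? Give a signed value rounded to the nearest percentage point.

-33 pp

First observation: θ = 360°·17.2/29.53 = 209.7°, so f = 0.934.
Second observation: θ = 258.4°, f = 0.600.
Δf = 0.600 − 0.934 = -0.334, i.e. -33 pp.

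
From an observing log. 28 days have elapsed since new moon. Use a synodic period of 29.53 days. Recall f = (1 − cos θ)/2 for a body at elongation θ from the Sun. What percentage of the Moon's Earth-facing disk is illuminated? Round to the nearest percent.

3%

Phase angle: θ = 360°·(28 d)/(29.53 d) = 341.3°.
With cos θ = 0.947, the lit fraction is (1 − 0.947)/2 ≈ 0.026, so 3%.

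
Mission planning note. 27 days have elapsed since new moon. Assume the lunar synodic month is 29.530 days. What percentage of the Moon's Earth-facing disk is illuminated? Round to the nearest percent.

Phase angle: θ = 360°·(27 d)/(29.530 d) = 329.2°.
With cos θ = 0.859, the lit fraction is (1 − 0.859)/2 ≈ 0.071, so 7%.

7%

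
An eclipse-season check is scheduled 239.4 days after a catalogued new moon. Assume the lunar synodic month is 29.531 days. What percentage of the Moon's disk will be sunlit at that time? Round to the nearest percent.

239.4/29.531 = 8.107 lunations, so 8 complete cycles and 3.15 d into the next.
The Moon has covered 3.15/29.531 of its cycle, so θ ≈ 360° × 3.15/29.531 = 38.4°.
With cos θ = 0.783, the lit fraction is (1 − 0.783)/2 ≈ 0.108, so 11%.

11%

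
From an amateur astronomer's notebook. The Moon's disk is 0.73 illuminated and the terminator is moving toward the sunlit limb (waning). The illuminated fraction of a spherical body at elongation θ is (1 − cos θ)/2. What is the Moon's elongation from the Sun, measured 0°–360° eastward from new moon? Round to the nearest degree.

Invert f = (1 − cos θ)/2 to get cos θ = 1 − 2(0.73) = -0.460, hence θ₀ = arccos -0.460 = 117.4°.
Since the Moon is past full (waning), take the reflex angle: θ = 360° − 117.4° = 242.6°.

243°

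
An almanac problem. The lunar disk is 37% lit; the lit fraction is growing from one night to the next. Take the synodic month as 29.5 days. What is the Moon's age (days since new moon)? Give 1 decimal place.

6.1 days

cos θ = 1 − 2f = 0.260, giving a principal value of 74.9°.
Before full moon the principal value applies: θ = 74.9°.
That fraction of the synodic month is 74.9/360 × 29.5 d ≈ 6.14 d.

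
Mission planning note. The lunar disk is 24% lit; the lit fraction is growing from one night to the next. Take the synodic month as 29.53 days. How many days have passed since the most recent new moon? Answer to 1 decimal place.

From f = (1 − cos θ)/2: cos θ = 1 − 2×0.24 = 0.520; arccos → 58.7°.
Before full moon the principal value applies: θ = 58.7°.
At 360°/29.53 d per day, 58.7° corresponds to 4.81 days.

4.8 days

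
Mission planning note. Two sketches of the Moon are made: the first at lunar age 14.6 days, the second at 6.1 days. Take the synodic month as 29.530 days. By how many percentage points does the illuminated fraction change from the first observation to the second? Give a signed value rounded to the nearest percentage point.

-63 pp

First observation: θ = 360°·14.6/29.530 = 178.0°, so f = 1.000.
Second observation: θ = 74.4°, f = 0.365.
Δf = 0.365 − 1.000 = -0.634, i.e. -63 pp.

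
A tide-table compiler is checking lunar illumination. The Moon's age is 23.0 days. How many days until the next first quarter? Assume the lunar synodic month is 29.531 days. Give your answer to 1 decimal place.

First quarter is 0.25 of the way through the cycle: age 0.25 × 29.531 = 7.383 d.
This lunation's first quarter (7.383 d) has passed, so add one period: 36.914 − 23.0 = 13.914 days.

13.9 days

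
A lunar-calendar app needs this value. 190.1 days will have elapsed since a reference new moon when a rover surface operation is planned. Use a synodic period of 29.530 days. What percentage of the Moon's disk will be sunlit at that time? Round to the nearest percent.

190.1 d spans 6 complete synodic months (6 × 29.530 = 177.18 d) plus 12.92 d.
Elongation θ = 360° × 12.92/29.530 ≈ 157.5°.
cos 157.5° = (-0.924), so f = (1 − (-0.924))/2 = 0.962, so 96%.

96%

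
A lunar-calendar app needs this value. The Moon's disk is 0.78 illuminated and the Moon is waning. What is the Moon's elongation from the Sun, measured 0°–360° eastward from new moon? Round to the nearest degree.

236°

From f = (1 − cos θ)/2: cos θ = 1 − 2×0.78 = -0.560; arccos → 124.1°.
Waning ⇒ past full, so θ = 360° − 124.1° = 235.9°.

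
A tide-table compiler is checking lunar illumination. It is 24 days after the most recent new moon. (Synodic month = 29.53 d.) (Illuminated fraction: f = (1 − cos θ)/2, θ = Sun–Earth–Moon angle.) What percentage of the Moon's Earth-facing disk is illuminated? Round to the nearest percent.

Phase angle: θ = 360°·(24 d)/(29.53 d) = 292.6°.
Illuminated fraction = (1 − cos 292.6°)/2 = (1 − 0.384)/2 ≈ 0.308, so 31%.

31%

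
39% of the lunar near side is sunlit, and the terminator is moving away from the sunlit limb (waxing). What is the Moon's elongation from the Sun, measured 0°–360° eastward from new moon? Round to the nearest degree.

77°

From f = (1 − cos θ)/2: cos θ = 1 − 2×0.39 = 0.220; arccos → 77.3°.
Waxing ⇒ before full, so θ = 77.3°.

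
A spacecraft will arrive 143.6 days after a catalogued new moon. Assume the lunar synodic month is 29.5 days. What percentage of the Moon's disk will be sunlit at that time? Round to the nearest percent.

16%

143.6/29.5 = 4.868 lunations, so 4 complete cycles and 25.60 d into the next.
Phase angle: θ = 360°·(25.60 d)/(29.5 d) = 312.4°.
Illuminated fraction = (1 − cos 312.4°)/2 = (1 − 0.674)/2 ≈ 0.163, so 16%.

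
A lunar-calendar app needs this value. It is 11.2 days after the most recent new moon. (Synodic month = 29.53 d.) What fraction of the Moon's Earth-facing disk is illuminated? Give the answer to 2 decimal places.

0.86

Elongation θ = 360° × 11.2/29.53 ≈ 136.5°.
Illuminated fraction = (1 − cos 136.5°)/2 = (1 − (-0.726))/2 ≈ 0.863.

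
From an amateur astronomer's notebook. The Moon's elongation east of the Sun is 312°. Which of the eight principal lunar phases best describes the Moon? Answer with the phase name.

waning crescent

The waning crescent sector spans roughly 292°–338°; 312° falls inside it.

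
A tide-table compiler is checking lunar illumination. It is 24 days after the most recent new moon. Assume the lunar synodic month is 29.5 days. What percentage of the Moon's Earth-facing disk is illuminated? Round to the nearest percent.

The Moon has covered 24/29.5 of its cycle, so θ ≈ 360° × 24/29.5 = 292.9°.
Illuminated fraction = (1 − cos 292.9°)/2 = (1 − 0.389)/2 ≈ 0.306, so 31%.

31%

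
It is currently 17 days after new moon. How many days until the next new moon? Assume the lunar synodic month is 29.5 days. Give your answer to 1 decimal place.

One full lunation from the last new moon is 29.5 d; remaining = 29.5 − 17 = 12.500 d.

12.5 days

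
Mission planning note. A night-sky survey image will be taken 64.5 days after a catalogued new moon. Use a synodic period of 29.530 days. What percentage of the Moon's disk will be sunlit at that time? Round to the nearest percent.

64.5/29.530 = 2.184 lunations, so 2 complete cycles and 5.44 d into the next.
The Moon has covered 5.44/29.530 of its cycle, so θ ≈ 360° × 5.44/29.530 = 66.3°.
With cos θ = 0.402, the lit fraction is (1 − 0.402)/2 ≈ 0.299, so 30%.

30%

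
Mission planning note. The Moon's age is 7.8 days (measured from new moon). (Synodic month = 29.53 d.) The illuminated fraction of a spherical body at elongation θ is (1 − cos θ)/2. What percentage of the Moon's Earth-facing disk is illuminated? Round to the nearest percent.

Phase angle: θ = 360°·(7.8 d)/(29.53 d) = 95.1°.
Illuminated fraction = (1 − cos 95.1°)/2 = (1 − (-0.089))/2 ≈ 0.544, so 54%.

54%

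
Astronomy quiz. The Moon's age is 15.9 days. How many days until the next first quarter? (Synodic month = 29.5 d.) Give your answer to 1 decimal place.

21.0 days

First quarter is 0.25 of the way through the cycle: age 0.25 × 29.5 = 7.375 d.
Already past this cycle's first quarter; the next is at 7.375 + 29.5 = 36.875 d, so 36.875 − 15.9 = 20.975 days.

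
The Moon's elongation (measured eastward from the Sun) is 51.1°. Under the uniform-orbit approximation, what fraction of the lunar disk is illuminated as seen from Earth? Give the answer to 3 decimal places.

Half-versine of 51.1°: (1 − 0.628)/2 = 0.186.

0.186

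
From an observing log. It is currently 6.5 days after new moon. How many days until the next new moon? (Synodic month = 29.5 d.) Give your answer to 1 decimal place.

The next new moon completes the synodic month: 29.5 − 6.5 = 23.000 days.

23.0 days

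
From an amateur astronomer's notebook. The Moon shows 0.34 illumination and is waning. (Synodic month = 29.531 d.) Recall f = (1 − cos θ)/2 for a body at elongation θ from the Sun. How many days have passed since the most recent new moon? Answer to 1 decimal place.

23.7 days

cos θ = 1 − 2f = 0.320, giving a principal value of 71.3°.
Waning ⇒ past full, so θ = 360° − 71.3° = 288.7°.
At 360°/29.531 d per day, 288.7° corresponds to 23.68 days.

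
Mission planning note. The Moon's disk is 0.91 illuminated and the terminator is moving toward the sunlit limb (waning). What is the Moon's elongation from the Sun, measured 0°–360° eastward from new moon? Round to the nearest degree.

Invert f = (1 − cos θ)/2 to get cos θ = 1 − 2(0.91) = -0.820, hence θ₀ = arccos -0.820 = 145.1°.
A waning Moon lies in 180°–360°, so θ = 360° − 145.1° = 214.9°.

215°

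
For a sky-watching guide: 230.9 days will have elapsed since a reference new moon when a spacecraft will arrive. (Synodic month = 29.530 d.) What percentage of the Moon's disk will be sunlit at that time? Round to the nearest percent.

230.9/29.530 = 7.819 lunations, so 7 complete cycles and 24.19 d into the next.
Phase angle: θ = 360°·(24.19 d)/(29.530 d) = 294.9°.
Illuminated fraction = (1 − cos 294.9°)/2 = (1 − 0.421)/2 ≈ 0.289, so 29%.

29%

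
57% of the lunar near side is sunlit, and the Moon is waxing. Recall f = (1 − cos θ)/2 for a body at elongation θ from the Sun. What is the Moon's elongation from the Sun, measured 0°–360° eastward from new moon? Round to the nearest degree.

From f = (1 − cos θ)/2: cos θ = 1 − 2×0.57 = -0.140; arccos → 98.0°.
The Moon is waxing (0°–180°), so θ = 98.0° directly.

98°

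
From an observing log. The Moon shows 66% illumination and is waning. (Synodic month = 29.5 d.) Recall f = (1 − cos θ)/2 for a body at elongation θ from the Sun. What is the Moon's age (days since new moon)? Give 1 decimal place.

From f = (1 − cos θ)/2: cos θ = 1 − 2×0.66 = -0.320; arccos → 108.7°.
Since the Moon is past full (waning), take the reflex angle: θ = 360° − 108.7° = 251.3°.
At 360°/29.5 d per day, 251.3° corresponds to 20.60 days.

20.6 days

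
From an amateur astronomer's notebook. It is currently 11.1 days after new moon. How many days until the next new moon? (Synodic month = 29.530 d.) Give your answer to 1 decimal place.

One full lunation from the last new moon is 29.530 d; remaining = 29.530 − 11.1 = 18.430 d.

18.4 days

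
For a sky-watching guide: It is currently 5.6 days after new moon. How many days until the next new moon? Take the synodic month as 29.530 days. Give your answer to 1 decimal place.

The next new moon completes the synodic month: 29.530 − 5.6 = 23.930 days.

23.9 days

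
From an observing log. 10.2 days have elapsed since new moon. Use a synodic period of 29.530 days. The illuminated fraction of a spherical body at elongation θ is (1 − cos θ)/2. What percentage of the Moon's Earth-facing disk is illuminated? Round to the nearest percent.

The Moon has covered 10.2/29.530 of its cycle, so θ ≈ 360° × 10.2/29.530 = 124.3°.
Illuminated fraction = (1 − cos 124.3°)/2 = (1 − (-0.564))/2 ≈ 0.782, so 78%.

78%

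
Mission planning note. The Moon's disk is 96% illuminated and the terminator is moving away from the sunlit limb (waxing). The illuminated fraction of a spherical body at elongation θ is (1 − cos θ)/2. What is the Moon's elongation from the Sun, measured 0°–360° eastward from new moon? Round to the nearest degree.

157°

Invert f = (1 − cos θ)/2 to get cos θ = 1 − 2(0.96) = -0.920, hence θ₀ = arccos -0.920 = 156.9°.
The Moon is waxing (0°–180°), so θ = 156.9° directly.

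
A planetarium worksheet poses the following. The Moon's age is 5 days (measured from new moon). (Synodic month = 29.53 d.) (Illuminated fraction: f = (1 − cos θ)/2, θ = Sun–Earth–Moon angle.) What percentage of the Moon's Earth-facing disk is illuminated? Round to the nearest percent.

Elongation θ = 360° × 5/29.53 ≈ 61.0°.
Illuminated fraction = (1 − cos 61.0°)/2 = (1 − 0.485)/2 ≈ 0.257, so 26%.

26%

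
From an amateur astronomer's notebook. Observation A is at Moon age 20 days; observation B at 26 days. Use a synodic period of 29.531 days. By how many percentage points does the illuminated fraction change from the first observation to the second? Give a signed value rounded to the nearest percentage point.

θ₁ = 360° × 20/29.531 = 243.8°, f₁ = (1 − cos θ₁)/2 = 0.721.
θ₂ = 360° × 26/29.531 = 317.0°, f₂ = (1 − cos θ₂)/2 = 0.135.
Change = f₂ − f₁ = -0.586 → -59 percentage points.

-59 pp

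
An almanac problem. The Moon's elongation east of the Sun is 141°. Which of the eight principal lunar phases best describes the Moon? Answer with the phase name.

The waxing gibbous sector spans roughly 112°–158°; 141° falls inside it.

waxing gibbous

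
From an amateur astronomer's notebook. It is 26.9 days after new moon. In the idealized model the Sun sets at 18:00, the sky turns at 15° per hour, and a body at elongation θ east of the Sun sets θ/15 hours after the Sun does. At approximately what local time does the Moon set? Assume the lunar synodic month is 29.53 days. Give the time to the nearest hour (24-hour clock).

Elongation θ = 360° × 26.9/29.53 ≈ 327.9°.
Delay after the Sun = 327.9° / (15°/h) ≈ 21.86 h.
18:00 + 21.86 h ≈ 15:52 → 16:00 to the nearest hour.

16:00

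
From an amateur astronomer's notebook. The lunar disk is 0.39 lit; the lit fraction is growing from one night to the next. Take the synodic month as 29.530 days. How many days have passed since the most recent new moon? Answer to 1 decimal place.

From f = (1 − cos θ)/2: cos θ = 1 − 2×0.39 = 0.220; arccos → 77.3°.
Before full moon the principal value applies: θ = 77.3°.
That fraction of the synodic month is 77.3/360 × 29.530 d ≈ 6.34 d.

6.3 days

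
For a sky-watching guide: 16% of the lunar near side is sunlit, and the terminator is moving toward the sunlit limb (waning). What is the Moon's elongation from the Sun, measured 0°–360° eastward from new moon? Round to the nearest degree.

Invert f = (1 − cos θ)/2 to get cos θ = 1 − 2(0.16) = 0.680, hence θ₀ = arccos 0.680 = 47.2°.
A waning Moon lies in 180°–360°, so θ = 360° − 47.2° = 312.8°.

313°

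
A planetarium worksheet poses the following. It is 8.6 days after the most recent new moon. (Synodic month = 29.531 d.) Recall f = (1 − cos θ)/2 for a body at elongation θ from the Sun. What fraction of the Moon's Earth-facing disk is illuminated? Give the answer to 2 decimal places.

Elongation θ = 360° × 8.6/29.531 ≈ 104.8°.
Illuminated fraction = (1 − cos 104.8°)/2 = (1 − (-0.256))/2 ≈ 0.628.

0.63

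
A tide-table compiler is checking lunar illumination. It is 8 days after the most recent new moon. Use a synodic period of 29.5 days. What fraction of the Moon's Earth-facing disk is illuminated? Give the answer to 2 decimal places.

Elongation θ = 360° × 8/29.5 ≈ 97.6°.
cos 97.6° = (-0.133), so f = (1 − (-0.133))/2 = 0.566.

0.57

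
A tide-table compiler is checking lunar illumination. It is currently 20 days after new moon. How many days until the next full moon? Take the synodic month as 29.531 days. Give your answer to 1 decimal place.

24.3 days

Full moon occurs at elongation 180°, i.e. at age 29.531 × 180/360 = 14.765 d.
This lunation's full moon (14.765 d) has passed, so add one period: 44.296 − 20 = 24.296 days.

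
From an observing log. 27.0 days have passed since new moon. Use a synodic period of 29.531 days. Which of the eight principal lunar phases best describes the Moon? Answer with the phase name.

waning crescent

θ ≈ 360° × 27.0/29.531 = 329°, which falls in the waning crescent sector.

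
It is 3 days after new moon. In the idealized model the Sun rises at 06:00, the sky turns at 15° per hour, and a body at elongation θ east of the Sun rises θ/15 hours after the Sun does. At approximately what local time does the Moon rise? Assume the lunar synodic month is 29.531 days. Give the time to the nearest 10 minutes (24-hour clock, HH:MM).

08:30

The Moon has covered 3/29.531 of its cycle, so θ ≈ 360° × 3/29.531 = 36.6°.
At 15° of sky rotation per hour, 36.6° corresponds to a 2.44 h lag.
06:00 + 2.438 h ≈ 08:26 → 08:30 to the nearest ten minutes.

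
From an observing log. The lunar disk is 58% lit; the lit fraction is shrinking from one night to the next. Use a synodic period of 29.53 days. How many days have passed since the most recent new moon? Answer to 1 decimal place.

21.4 days

Invert f = (1 − cos θ)/2 to get cos θ = 1 − 2(0.58) = -0.160, hence θ₀ = arccos -0.160 = 99.2°.
Since the Moon is past full (waning), take the reflex angle: θ = 360° − 99.2° = 260.8°.
Age = 29.53 × 260.8°/360° ≈ 21.39 days.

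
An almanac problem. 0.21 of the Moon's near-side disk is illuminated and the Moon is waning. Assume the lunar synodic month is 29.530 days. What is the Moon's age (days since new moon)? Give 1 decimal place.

cos θ = 1 − 2f = 0.580, giving a principal value of 54.5°.
A waning Moon lies in 180°–360°, so θ = 360° − 54.5° = 305.5°.
Age = 29.530 × 305.5°/360° ≈ 25.06 days.

25.1 days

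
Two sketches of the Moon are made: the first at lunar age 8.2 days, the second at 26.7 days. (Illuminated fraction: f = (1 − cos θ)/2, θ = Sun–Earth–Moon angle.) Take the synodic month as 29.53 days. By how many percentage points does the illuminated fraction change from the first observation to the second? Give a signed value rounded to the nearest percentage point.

θ₁ = 360° × 8.2/29.53 = 100.0°, f₁ = (1 − cos θ₁)/2 = 0.587.
θ₂ = 360° × 26.7/29.53 = 325.5°, f₂ = (1 − cos θ₂)/2 = 0.088.
Change = f₂ − f₁ = -0.499 → -50 percentage points.

-50 percentage points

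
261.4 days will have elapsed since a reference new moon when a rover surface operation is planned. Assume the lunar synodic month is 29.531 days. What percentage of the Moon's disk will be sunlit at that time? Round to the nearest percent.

20%

Reduce mod P: 261.4 − 8×29.531 = 25.15 d into the current lunation.
The Moon has covered 25.15/29.531 of its cycle, so θ ≈ 360° × 25.15/29.531 = 306.6°.
With cos θ = 0.596, the lit fraction is (1 − 0.596)/2 ≈ 0.202, so 20%.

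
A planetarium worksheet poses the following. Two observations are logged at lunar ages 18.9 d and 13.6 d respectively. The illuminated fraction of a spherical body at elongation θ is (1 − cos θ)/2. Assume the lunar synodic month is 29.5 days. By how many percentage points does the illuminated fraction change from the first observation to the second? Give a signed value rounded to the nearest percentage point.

+17 percentage points

θ₁ = 360° × 18.9/29.5 = 230.6°, f₁ = (1 − cos θ₁)/2 = 0.817.
θ₂ = 360° × 13.6/29.5 = 166.0°, f₂ = (1 − cos θ₂)/2 = 0.985.
Change = f₂ − f₁ = +0.168 → +17 percentage points.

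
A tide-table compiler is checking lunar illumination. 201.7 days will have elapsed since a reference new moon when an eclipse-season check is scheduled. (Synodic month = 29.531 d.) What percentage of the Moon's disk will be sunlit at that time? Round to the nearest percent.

201.7/29.531 = 6.830 lunations, so 6 complete cycles and 24.51 d into the next.
Elongation θ = 360° × 24.51/29.531 ≈ 298.8°.
With cos θ = 0.482, the lit fraction is (1 − 0.482)/2 ≈ 0.259, so 26%.

26%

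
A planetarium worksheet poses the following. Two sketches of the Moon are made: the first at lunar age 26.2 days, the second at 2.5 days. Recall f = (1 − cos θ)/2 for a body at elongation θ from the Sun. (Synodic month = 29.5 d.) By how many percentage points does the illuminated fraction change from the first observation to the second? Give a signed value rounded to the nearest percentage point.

θ₁ = 360° × 26.2/29.5 = 319.7°, f₁ = (1 − cos θ₁)/2 = 0.119.
θ₂ = 360° × 2.5/29.5 = 30.5°, f₂ = (1 − cos θ₂)/2 = 0.069.
Change = f₂ − f₁ = -0.049 → -5 percentage points.

-5 percentage points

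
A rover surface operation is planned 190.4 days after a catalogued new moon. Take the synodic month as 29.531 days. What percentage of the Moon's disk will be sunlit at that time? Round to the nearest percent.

97%

Reduce mod P: 190.4 − 6×29.531 = 13.21 d into the current lunation.
The Moon has covered 13.21/29.531 of its cycle, so θ ≈ 360° × 13.21/29.531 = 161.1°.
Illuminated fraction = (1 − cos 161.1°)/2 = (1 − (-0.946))/2 ≈ 0.973, so 97%.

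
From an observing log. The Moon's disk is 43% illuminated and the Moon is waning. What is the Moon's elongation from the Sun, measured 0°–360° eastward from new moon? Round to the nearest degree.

cos θ = 1 − 2f = 0.140, giving a principal value of 82.0°.
A waning Moon lies in 180°–360°, so θ = 360° − 82.0° = 278.0°.

278°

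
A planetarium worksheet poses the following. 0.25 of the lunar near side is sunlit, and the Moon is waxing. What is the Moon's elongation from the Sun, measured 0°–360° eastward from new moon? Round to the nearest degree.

60°

Invert f = (1 − cos θ)/2 to get cos θ = 1 − 2(0.25) = 0.500, hence θ₀ = arccos 0.500 = 60.0°.
The Moon is waxing (0°–180°), so θ = 60.0° directly.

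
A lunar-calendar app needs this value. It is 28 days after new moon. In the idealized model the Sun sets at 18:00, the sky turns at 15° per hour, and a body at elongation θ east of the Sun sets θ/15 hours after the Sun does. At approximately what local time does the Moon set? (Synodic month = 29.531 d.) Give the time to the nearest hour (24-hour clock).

17:00

Phase angle: θ = 360°·(28 d)/(29.531 d) = 341.3°.
At 15° of sky rotation per hour, 341.3° corresponds to a 22.76 h lag.
18:00 + 22.76 h ≈ 16:45 → 17:00 to the nearest hour.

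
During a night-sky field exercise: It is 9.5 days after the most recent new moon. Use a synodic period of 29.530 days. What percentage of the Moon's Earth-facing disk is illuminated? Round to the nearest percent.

Elongation θ = 360° × 9.5/29.530 ≈ 115.8°.
With cos θ = (-0.435), the lit fraction is (1 − (-0.435))/2 ≈ 0.718, so 72%.

72%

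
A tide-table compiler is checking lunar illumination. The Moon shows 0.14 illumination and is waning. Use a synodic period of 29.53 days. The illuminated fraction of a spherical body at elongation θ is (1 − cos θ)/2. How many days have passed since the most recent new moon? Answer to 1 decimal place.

25.9 days

From f = (1 − cos θ)/2: cos θ = 1 − 2×0.14 = 0.720; arccos → 43.9°.
Since the Moon is past full (waning), take the reflex angle: θ = 360° − 43.9° = 316.1°.
Age = 29.53 × 316.1°/360° ≈ 25.93 days.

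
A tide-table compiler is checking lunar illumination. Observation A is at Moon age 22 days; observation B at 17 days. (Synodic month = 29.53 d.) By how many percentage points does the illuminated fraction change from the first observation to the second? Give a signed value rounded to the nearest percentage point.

+43 pp

First observation: θ = 360°·22/29.53 = 268.2°, so f = 0.516.
Second observation: θ = 207.2°, f = 0.945.
Δf = 0.945 − 0.516 = +0.429, i.e. +43 pp.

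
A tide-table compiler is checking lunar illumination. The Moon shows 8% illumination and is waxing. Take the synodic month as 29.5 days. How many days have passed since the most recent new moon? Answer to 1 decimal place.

2.7 days

Invert f = (1 − cos θ)/2 to get cos θ = 1 − 2(0.08) = 0.840, hence θ₀ = arccos 0.840 = 32.9°.
The Moon is waxing (0°–180°), so θ = 32.9° directly.
Age = 29.5 × 32.9°/360° ≈ 2.69 days.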